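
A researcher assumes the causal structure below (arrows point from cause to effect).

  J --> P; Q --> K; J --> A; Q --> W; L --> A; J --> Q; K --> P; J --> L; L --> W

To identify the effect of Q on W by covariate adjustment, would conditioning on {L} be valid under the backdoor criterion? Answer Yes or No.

Yes

Backdoor paths from Q to W (paths whose first edge points into Q):
  P1: Q <- J -> L -> W
  P2: Q <- J -> A <- L -> W
Condition 1 (no descendant of Q in the set): holds — descendants of Q are {K, P, W}; none are in {L}.
Condition 2 (every backdoor path blocked by {L}):
  P1: blocked at chain node L ∈ conditioning set.
  P2: blocked at collider A (neither it nor any descendant is in the conditioning set).
{L} satisfies the backdoor criterion.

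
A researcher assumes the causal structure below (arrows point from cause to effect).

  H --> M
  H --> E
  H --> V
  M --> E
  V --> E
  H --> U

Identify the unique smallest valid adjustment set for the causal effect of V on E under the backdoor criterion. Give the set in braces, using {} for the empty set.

Variables eligible for adjustment (non-descendants of V, excluding V and E): {H, M, U}.
Backdoor paths from V to E:
  P1: V <- H -> M -> E
  P2: V <- H -> E
The empty set is not sufficient: P1 (V <- H -> M -> E) has no collider blocking it and no conditioned non-collider, so it is open.
Try {H}:
  P1: blocked at fork node H ∈ conditioning set.
  P2: blocked at fork node H ∈ conditioning set.
{H} contains no descendant of V and blocks every backdoor path.
No other singleton works — e.g. {M} leaves P2 open — so {H} is the unique smallest valid adjustment set.

{H}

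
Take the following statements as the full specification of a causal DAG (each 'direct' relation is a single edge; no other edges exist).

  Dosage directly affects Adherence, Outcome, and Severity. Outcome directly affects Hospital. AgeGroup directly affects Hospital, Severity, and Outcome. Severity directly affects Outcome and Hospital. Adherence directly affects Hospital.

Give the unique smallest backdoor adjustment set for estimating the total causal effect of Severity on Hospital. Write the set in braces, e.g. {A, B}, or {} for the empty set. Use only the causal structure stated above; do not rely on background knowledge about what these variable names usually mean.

{AgeGroup, Dosage}

Variables eligible for adjustment (non-descendants of Severity, excluding Severity and Hospital): {Adherence, AgeGroup, Dosage}.
Backdoor paths from Severity to Hospital:
  P1: Severity <- Dosage -> Outcome <- AgeGroup -> Hospital
  P2: Severity <- Dosage -> Outcome -> Hospital
  P3: Severity <- Dosage -> Adherence -> Hospital
  P4: Severity <- AgeGroup -> Outcome <- Dosage -> Adherence -> Hospital
  P5: Severity <- AgeGroup -> Outcome -> Hospital
  P6: Severity <- AgeGroup -> Hospital
The empty set is not sufficient: P2 (Severity <- Dosage -> Outcome -> Hospital) has no collider blocking it and no conditioned non-collider, so it is open.
Try {AgeGroup, Dosage}:
  P1: blocked at fork node Dosage ∈ conditioning set.
  P2: blocked at fork node Dosage ∈ conditioning set.
  P3: blocked at fork node Dosage ∈ conditioning set.
  P4: blocked at fork node AgeGroup ∈ conditioning set.
  P5: blocked at fork node AgeGroup ∈ conditioning set.
  P6: blocked at fork node AgeGroup ∈ conditioning set.
{AgeGroup, Dosage} contains no descendant of Severity and blocks every backdoor path.
Every element of {AgeGroup, Dosage} is needed (dropping AgeGroup leaves P5 open; dropping Dosage leaves P2 open), so no proper subset is valid.
Among all size-2 subsets of the eligible variables, only {AgeGroup, Dosage} blocks every backdoor path, so it is the unique smallest valid adjustment set.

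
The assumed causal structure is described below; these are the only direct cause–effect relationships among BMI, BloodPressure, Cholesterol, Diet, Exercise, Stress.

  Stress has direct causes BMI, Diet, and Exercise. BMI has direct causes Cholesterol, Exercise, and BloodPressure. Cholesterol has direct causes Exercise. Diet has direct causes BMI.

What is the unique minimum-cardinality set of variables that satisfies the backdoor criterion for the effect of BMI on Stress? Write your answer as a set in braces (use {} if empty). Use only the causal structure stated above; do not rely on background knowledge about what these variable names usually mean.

{Exercise}

Variables eligible for adjustment (non-descendants of BMI, excluding BMI and Stress): {BloodPressure, Cholesterol, Exercise}.
Backdoor paths from BMI to Stress:
  P1: BMI <- Exercise -> Stress
  P2: BMI <- Cholesterol <- Exercise -> Stress
The empty set is not sufficient: P1 (BMI <- Exercise -> Stress) has no collider blocking it and no conditioned non-collider, so it is open.
Try {Exercise}:
  P1: blocked at fork node Exercise ∈ conditioning set.
  P2: blocked at fork node Exercise ∈ conditioning set.
{Exercise} contains no descendant of BMI and blocks every backdoor path.
No other singleton works — e.g. {BloodPressure} leaves P1 open — so {Exercise} is the unique smallest valid adjustment set.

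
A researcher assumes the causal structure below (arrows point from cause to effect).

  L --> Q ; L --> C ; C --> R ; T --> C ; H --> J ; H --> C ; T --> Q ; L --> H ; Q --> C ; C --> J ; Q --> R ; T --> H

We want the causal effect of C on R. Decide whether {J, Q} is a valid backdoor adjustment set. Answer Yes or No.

Backdoor paths from C to R (paths whose first edge points into C):
  P1: C <- T -> H <- L -> Q -> R
  P2: C <- T -> Q -> R
  P3: C <- L -> H <- T -> Q -> R
  P4: C <- L -> Q -> R
  P5: C <- H <- T -> Q -> R
  P6: C <- H <- L -> Q -> R
  P7: C <- Q -> R
Condition 1 (no descendant of C in the set): FAILS — J is a descendant of C.
Condition 2 (every backdoor path blocked by {J, Q}):
  P1: blocked at chain node Q ∈ conditioning set.
  P2: blocked at chain node Q ∈ conditioning set.
  P3: blocked at chain node Q ∈ conditioning set.
  P4: blocked at chain node Q ∈ conditioning set.
  P5: blocked at chain node Q ∈ conditioning set.
  P6: blocked at chain node Q ∈ conditioning set.
  P7: blocked at fork node Q ∈ conditioning set.
{J, Q} does not satisfy the backdoor criterion.

No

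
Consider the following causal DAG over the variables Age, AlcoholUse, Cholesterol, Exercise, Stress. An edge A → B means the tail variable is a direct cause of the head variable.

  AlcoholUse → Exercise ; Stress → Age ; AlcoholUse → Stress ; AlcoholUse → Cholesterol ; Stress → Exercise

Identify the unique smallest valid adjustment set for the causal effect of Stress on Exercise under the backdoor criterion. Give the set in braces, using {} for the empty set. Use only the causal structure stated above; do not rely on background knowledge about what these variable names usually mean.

Variables eligible for adjustment (non-descendants of Stress, excluding Stress and Exercise): {AlcoholUse, Cholesterol}.
Backdoor paths from Stress to Exercise:
  P1: Stress <- AlcoholUse -> Exercise
The empty set is not sufficient: P1 (Stress <- AlcoholUse -> Exercise) has no collider blocking it and no conditioned non-collider, so it is open.
Try {AlcoholUse}:
  P1: blocked at fork node AlcoholUse ∈ conditioning set.
{AlcoholUse} contains no descendant of Stress and blocks every backdoor path.
No other singleton works — e.g. {Cholesterol} leaves P1 open — so {AlcoholUse} is the unique smallest valid adjustment set.

{AlcoholUse}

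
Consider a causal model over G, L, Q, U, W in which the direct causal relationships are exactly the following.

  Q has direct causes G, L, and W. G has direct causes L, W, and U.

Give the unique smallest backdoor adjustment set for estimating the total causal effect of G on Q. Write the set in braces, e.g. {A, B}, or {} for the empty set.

Variables eligible for adjustment (non-descendants of G, excluding G and Q): {L, U, W}.
Backdoor paths from G to Q:
  P1: G <- L -> Q
  P2: G <- W -> Q
The empty set is not sufficient: P1 (G <- L -> Q) has no collider blocking it and no conditioned non-collider, so it is open.
Try {L, W}:
  P1: blocked at fork node L ∈ conditioning set.
  P2: blocked at fork node W ∈ conditioning set.
{L, W} contains no descendant of G and blocks every backdoor path.
Every element of {L, W} is needed (dropping L leaves P1 open; dropping W leaves P2 open), so no proper subset is valid.
Among all size-2 subsets of the eligible variables, only {L, W} blocks every backdoor path, so it is the unique smallest valid adjustment set.

{L, W}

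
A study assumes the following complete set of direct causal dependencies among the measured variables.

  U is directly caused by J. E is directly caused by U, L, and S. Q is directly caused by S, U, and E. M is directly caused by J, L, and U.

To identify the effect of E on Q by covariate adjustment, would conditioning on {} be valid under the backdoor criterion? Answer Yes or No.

Backdoor paths from E to Q (paths whose first edge points into E):
  P1: E <- U -> Q
  P2: E <- L -> M <- J -> U -> Q
  P3: E <- L -> M <- U -> Q
  P4: E <- S -> Q
Condition 1 (no descendant of E in the set): holds — descendants of E are {Q}; none are in {}.
Condition 2 (every backdoor path blocked by {}):
  P1: open — no interior node is in the conditioning set.
  P2: blocked at collider M (neither it nor any descendant is in the conditioning set).
  P3: blocked at collider M (neither it nor any descendant is in the conditioning set).
  P4: open — no interior node is in the conditioning set.
{} does not satisfy the backdoor criterion.

No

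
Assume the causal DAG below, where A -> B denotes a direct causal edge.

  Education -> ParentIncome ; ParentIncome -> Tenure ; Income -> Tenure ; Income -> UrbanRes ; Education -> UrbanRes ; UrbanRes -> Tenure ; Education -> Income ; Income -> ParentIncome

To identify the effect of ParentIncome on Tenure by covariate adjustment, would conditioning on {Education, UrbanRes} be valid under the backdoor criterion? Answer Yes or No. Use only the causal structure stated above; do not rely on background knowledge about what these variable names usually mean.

No

Backdoor paths from ParentIncome to Tenure (paths whose first edge points into ParentIncome):
  P1: ParentIncome <- Education -> Income -> UrbanRes -> Tenure
  P2: ParentIncome <- Education -> Income -> Tenure
  P3: ParentIncome <- Education -> UrbanRes <- Income -> Tenure
  P4: ParentIncome <- Education -> UrbanRes -> Tenure
  P5: ParentIncome <- Income <- Education -> UrbanRes -> Tenure
  P6: ParentIncome <- Income -> UrbanRes -> Tenure
  P7: ParentIncome <- Income -> Tenure
Condition 1 (no descendant of ParentIncome in the set): holds — descendants of ParentIncome are {Tenure}; none are in {Education, UrbanRes}.
Condition 2 (every backdoor path blocked by {Education, UrbanRes}):
  P1: blocked at fork node Education ∈ conditioning set.
  P2: blocked at fork node Education ∈ conditioning set.
  P3: blocked at fork node Education ∈ conditioning set.
  P4: blocked at fork node Education ∈ conditioning set.
  P5: blocked at fork node Education ∈ conditioning set.
  P6: blocked at chain node UrbanRes ∈ conditioning set.
  P7: open — no interior node is in the conditioning set.
{Education, UrbanRes} does not satisfy the backdoor criterion.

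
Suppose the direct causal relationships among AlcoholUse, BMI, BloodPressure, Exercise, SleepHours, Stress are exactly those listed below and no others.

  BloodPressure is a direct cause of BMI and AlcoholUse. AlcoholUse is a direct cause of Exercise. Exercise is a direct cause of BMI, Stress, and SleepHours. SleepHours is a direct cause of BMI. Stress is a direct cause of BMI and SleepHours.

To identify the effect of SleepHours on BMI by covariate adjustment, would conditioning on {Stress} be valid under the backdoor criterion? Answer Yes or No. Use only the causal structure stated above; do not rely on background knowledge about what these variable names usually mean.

No

Backdoor paths from SleepHours to BMI (paths whose first edge points into SleepHours):
  P1: SleepHours <- Exercise <- AlcoholUse <- BloodPressure -> BMI
  P2: SleepHours <- Exercise -> Stress -> BMI
  P3: SleepHours <- Exercise -> BMI
  P4: SleepHours <- Stress <- Exercise <- AlcoholUse <- BloodPressure -> BMI
  P5: SleepHours <- Stress <- Exercise -> BMI
  P6: SleepHours <- Stress -> BMI
Condition 1 (no descendant of SleepHours in the set): holds — descendants of SleepHours are {BMI}; none are in {Stress}.
Condition 2 (every backdoor path blocked by {Stress}):
  P1: open — no interior node is in the conditioning set.
  P2: blocked at chain node Stress ∈ conditioning set.
  P3: open — no interior node is in the conditioning set.
  P4: blocked at chain node Stress ∈ conditioning set.
  P5: blocked at chain node Stress ∈ conditioning set.
  P6: blocked at fork node Stress ∈ conditioning set.
{Stress} does not satisfy the backdoor criterion.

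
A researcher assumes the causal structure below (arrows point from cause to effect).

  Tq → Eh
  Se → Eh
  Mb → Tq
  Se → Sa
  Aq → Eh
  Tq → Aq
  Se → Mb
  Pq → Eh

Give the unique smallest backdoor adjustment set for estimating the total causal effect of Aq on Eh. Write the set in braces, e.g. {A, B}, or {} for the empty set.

Variables eligible for adjustment (non-descendants of Aq, excluding Aq and Eh): {Mb, Pq, Sa, Se, Tq}.
Backdoor paths from Aq to Eh:
  P1: Aq <- Tq <- Mb <- Se -> Eh
  P2: Aq <- Tq -> Eh
The empty set is not sufficient: P1 (Aq <- Tq <- Mb <- Se -> Eh) has no collider blocking it and no conditioned non-collider, so it is open.
Try {Tq}:
  P1: blocked at chain node Tq ∈ conditioning set.
  P2: blocked at fork node Tq ∈ conditioning set.
{Tq} contains no descendant of Aq and blocks every backdoor path.
No other singleton works — e.g. {Se} leaves P2 open — so {Tq} is the unique smallest valid adjustment set.

{Tq}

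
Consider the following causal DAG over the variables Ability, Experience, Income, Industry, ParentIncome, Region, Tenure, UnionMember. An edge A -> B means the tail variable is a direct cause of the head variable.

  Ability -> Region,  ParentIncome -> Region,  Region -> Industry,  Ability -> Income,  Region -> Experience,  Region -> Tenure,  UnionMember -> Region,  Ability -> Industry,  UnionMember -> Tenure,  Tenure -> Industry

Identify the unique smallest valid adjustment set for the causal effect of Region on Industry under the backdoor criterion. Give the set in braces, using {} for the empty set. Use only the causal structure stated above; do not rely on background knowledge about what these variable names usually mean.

Variables eligible for adjustment (non-descendants of Region, excluding Region and Industry): {Ability, Income, ParentIncome, UnionMember}.
Backdoor paths from Region to Industry:
  P1: Region <- Ability -> Industry
  P2: Region <- UnionMember -> Tenure -> Industry
The empty set is not sufficient: P1 (Region <- Ability -> Industry) has no collider blocking it and no conditioned non-collider, so it is open.
Try {Ability, UnionMember}:
  P1: blocked at fork node Ability ∈ conditioning set.
  P2: blocked at fork node UnionMember ∈ conditioning set.
{Ability, UnionMember} contains no descendant of Region and blocks every backdoor path.
Every element of {Ability, UnionMember} is needed (dropping Ability leaves P1 open; dropping UnionMember leaves P2 open), so no proper subset is valid.
Among all size-2 subsets of the eligible variables, only {Ability, UnionMember} blocks every backdoor path, so it is the unique smallest valid adjustment set.

{Ability, UnionMember}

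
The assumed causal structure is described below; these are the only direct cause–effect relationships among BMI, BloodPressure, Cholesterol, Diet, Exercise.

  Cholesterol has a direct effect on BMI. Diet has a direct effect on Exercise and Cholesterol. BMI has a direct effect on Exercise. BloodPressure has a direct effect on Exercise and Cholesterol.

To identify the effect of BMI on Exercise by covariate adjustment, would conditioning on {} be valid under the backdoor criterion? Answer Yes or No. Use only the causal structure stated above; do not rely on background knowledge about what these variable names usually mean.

Backdoor paths from BMI to Exercise (paths whose first edge points into BMI):
  P1: BMI <- Cholesterol <- BloodPressure -> Exercise
  P2: BMI <- Cholesterol <- Diet -> Exercise
Condition 1 (no descendant of BMI in the set): holds — descendants of BMI are {Exercise}; none are in {}.
Condition 2 (every backdoor path blocked by {}):
  P1: open — no interior node is in the conditioning set.
  P2: open — no interior node is in the conditioning set.
{} does not satisfy the backdoor criterion.

No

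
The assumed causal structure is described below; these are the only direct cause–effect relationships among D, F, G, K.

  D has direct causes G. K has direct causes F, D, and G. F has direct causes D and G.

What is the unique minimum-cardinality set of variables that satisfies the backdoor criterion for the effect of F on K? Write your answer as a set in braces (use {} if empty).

{D, G}

Variables eligible for adjustment (non-descendants of F, excluding F and K): {D, G}.
Backdoor paths from F to K:
  P1: F <- G -> D -> K
  P2: F <- G -> K
  P3: F <- D <- G -> K
  P4: F <- D -> K
The empty set is not sufficient: P1 (F <- G -> D -> K) has no collider blocking it and no conditioned non-collider, so it is open.
Try {D, G}:
  P1: blocked at fork node G ∈ conditioning set.
  P2: blocked at fork node G ∈ conditioning set.
  P3: blocked at chain node D ∈ conditioning set.
  P4: blocked at fork node D ∈ conditioning set.
{D, G} contains no descendant of F and blocks every backdoor path.
Every element of {D, G} is needed (dropping D leaves P4 open; dropping G leaves P2 open), so no proper subset is valid.
Among all size-2 subsets of the eligible variables, only {D, G} blocks every backdoor path, so it is the unique smallest valid adjustment set.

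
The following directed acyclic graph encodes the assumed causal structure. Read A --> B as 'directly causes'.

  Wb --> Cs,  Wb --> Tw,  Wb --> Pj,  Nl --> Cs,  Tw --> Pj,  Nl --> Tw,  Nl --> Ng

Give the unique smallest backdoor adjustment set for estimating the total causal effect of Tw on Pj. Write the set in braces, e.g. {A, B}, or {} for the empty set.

{Wb}

Variables eligible for adjustment (non-descendants of Tw, excluding Tw and Pj): {Cs, Ng, Nl, Wb}.
Backdoor paths from Tw to Pj:
  P1: Tw <- Wb -> Pj
  P2: Tw <- Nl -> Cs <- Wb -> Pj
The empty set is not sufficient: P1 (Tw <- Wb -> Pj) has no collider blocking it and no conditioned non-collider, so it is open.
Try {Wb}:
  P1: blocked at fork node Wb ∈ conditioning set.
  P2: blocked at collider Cs (neither it nor any descendant is in the conditioning set).
{Wb} contains no descendant of Tw and blocks every backdoor path.
No other singleton works — e.g. {Nl} leaves P1 open — so {Wb} is the unique smallest valid adjustment set.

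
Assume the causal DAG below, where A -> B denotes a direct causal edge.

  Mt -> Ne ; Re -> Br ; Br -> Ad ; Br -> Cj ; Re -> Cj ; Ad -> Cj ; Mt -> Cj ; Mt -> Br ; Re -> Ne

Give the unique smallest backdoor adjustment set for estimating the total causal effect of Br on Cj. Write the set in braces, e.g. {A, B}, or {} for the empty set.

{Mt, Re}

Variables eligible for adjustment (non-descendants of Br, excluding Br and Cj): {Mt, Ne, Re}.
Backdoor paths from Br to Cj:
  P1: Br <- Re -> Ne <- Mt -> Cj
  P2: Br <- Re -> Cj
  P3: Br <- Mt -> Ne <- Re -> Cj
  P4: Br <- Mt -> Cj
The empty set is not sufficient: P2 (Br <- Re -> Cj) has no collider blocking it and no conditioned non-collider, so it is open.
Try {Mt, Re}:
  P1: blocked at fork node Re ∈ conditioning set.
  P2: blocked at fork node Re ∈ conditioning set.
  P3: blocked at fork node Mt ∈ conditioning set.
  P4: blocked at fork node Mt ∈ conditioning set.
{Mt, Re} contains no descendant of Br and blocks every backdoor path.
Every element of {Mt, Re} is needed (dropping Mt leaves P4 open; dropping Re leaves P2 open), so no proper subset is valid.
Among all size-2 subsets of the eligible variables, only {Mt, Re} blocks every backdoor path, so it is the unique smallest valid adjustment set.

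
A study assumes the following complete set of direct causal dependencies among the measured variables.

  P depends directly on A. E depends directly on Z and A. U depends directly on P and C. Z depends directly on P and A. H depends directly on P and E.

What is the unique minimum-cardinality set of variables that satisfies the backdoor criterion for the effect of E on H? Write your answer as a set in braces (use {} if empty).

Variables eligible for adjustment (non-descendants of E, excluding E and H): {A, C, P, U, Z}.
Backdoor paths from E to H:
  P1: E <- A -> P -> H
  P2: E <- A -> Z <- P -> H
  P3: E <- Z <- A -> P -> H
  P4: E <- Z <- P -> H
The empty set is not sufficient: P1 (E <- A -> P -> H) has no collider blocking it and no conditioned non-collider, so it is open.
Try {P}:
  P1: blocked at chain node P ∈ conditioning set.
  P2: blocked at collider Z (neither it nor any descendant is in the conditioning set).
  P3: blocked at chain node P ∈ conditioning set.
  P4: blocked at fork node P ∈ conditioning set.
{P} contains no descendant of E and blocks every backdoor path.
No other singleton works — e.g. {C} leaves P1 open — so {P} is the unique smallest valid adjustment set.

{P}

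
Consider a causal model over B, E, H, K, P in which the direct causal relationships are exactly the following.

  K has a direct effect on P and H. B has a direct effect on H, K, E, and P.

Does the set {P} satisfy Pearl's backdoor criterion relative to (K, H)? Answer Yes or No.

Backdoor paths from K to H (paths whose first edge points into K):
  P1: K <- B -> H
Condition 1 (no descendant of K in the set): FAILS — P is a descendant of K.
Condition 2 (every backdoor path blocked by {P}):
  P1: open — no interior node is in the conditioning set.
{P} does not satisfy the backdoor criterion.

No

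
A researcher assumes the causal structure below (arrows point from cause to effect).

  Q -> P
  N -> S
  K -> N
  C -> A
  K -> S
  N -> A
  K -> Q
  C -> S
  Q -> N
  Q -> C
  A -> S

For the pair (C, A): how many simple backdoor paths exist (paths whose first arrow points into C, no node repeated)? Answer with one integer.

A backdoor path from C to A is any simple undirected path whose first edge points into C (i.e. leaves C via a parent).
Parents of C: {Q}.
Enumerating:
  P1: C <- Q <- K -> N -> A
  P2: C <- Q <- K -> N -> S <- A
  P3: C <- Q <- K -> S <- N -> A
  P4: C <- Q <- K -> S <- A
  P5: C <- Q -> N <- K -> S <- A
  P6: C <- Q -> N -> A
  P7: C <- Q -> N -> S <- A
That exhausts the simple backdoor paths. Count: 7.

7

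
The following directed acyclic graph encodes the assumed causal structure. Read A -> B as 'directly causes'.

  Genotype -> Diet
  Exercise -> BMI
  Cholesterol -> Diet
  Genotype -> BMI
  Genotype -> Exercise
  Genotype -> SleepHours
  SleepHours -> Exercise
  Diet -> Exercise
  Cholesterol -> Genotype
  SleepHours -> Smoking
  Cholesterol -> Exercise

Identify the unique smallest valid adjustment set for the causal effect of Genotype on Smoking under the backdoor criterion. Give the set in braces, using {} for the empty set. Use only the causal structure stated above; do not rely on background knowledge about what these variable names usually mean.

Variables eligible for adjustment (non-descendants of Genotype, excluding Genotype and Smoking): {Cholesterol}.
Backdoor paths from Genotype to Smoking:
  P1: Genotype <- Cholesterol -> Diet -> Exercise <- SleepHours -> Smoking
  P2: Genotype <- Cholesterol -> Exercise <- SleepHours -> Smoking
Each backdoor path contains an unconditioned collider, so every path is already blocked with the empty conditioning set:
  P1: blocked at collider Exercise (neither it nor any descendant is in the conditioning set).
  P2: blocked at collider Exercise (neither it nor any descendant is in the conditioning set).
The empty set is therefore the unique smallest valid set.

{}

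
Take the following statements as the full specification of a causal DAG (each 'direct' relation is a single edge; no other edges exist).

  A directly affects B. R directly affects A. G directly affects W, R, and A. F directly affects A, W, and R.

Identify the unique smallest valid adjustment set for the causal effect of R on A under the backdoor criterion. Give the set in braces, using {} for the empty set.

{F, G}

Variables eligible for adjustment (non-descendants of R, excluding R and A): {F, G, W}.
Backdoor paths from R to A:
  P1: R <- G -> A
  P2: R <- G -> W <- F -> A
  P3: R <- F -> A
  P4: R <- F -> W <- G -> A
The empty set is not sufficient: P1 (R <- G -> A) has no collider blocking it and no conditioned non-collider, so it is open.
Try {F, G}:
  P1: blocked at fork node G ∈ conditioning set.
  P2: blocked at fork node G ∈ conditioning set.
  P3: blocked at fork node F ∈ conditioning set.
  P4: blocked at fork node F ∈ conditioning set.
{F, G} contains no descendant of R and blocks every backdoor path.
Every element of {F, G} is needed (dropping F leaves P3 open; dropping G leaves P1 open), so no proper subset is valid.
Among all size-2 subsets of the eligible variables, only {F, G} blocks every backdoor path, so it is the unique smallest valid adjustment set.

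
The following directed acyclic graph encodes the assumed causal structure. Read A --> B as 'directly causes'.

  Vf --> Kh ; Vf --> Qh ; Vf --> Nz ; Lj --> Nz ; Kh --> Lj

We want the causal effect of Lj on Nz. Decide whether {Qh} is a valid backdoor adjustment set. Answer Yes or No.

No

Backdoor paths from Lj to Nz (paths whose first edge points into Lj):
  P1: Lj <- Kh <- Vf -> Nz
Condition 1 (no descendant of Lj in the set): holds — descendants of Lj are {Nz}; none are in {Qh}.
Condition 2 (every backdoor path blocked by {Qh}):
  P1: open — no interior node is in the conditioning set.
{Qh} does not satisfy the backdoor criterion.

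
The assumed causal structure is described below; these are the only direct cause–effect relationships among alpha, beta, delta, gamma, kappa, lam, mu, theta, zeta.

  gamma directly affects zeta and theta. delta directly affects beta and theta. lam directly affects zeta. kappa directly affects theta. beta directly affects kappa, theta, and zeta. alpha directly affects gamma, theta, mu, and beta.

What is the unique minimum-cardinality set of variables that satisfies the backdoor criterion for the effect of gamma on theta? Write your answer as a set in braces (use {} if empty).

Variables eligible for adjustment (non-descendants of gamma, excluding gamma and theta): {alpha, beta, delta, kappa, lam, mu}.
Backdoor paths from gamma to theta:
  P1: gamma <- alpha -> beta <- delta -> theta
  P2: gamma <- alpha -> beta -> kappa -> theta
  P3: gamma <- alpha -> beta -> theta
  P4: gamma <- alpha -> theta
The empty set is not sufficient: P2 (gamma <- alpha -> beta -> kappa -> theta) has no collider blocking it and no conditioned non-collider, so it is open.
Try {alpha}:
  P1: blocked at fork node alpha ∈ conditioning set.
  P2: blocked at fork node alpha ∈ conditioning set.
  P3: blocked at fork node alpha ∈ conditioning set.
  P4: blocked at fork node alpha ∈ conditioning set.
{alpha} contains no descendant of gamma and blocks every backdoor path.
No other singleton works — e.g. {lam} leaves P2 open — so {alpha} is the unique smallest valid adjustment set.

{alpha}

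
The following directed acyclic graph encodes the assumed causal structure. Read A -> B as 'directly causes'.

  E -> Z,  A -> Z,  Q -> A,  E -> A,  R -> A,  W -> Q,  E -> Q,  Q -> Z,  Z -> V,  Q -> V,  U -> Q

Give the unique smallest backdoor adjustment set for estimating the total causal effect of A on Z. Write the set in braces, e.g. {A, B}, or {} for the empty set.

Variables eligible for adjustment (non-descendants of A, excluding A and Z): {E, Q, R, U, W}.
Backdoor paths from A to Z:
  P1: A <- E -> Q -> Z
  P2: A <- E -> Q -> V <- Z
  P3: A <- E -> Z
  P4: A <- Q <- E -> Z
  P5: A <- Q -> Z
  P6: A <- Q -> V <- Z
The empty set is not sufficient: P1 (A <- E -> Q -> Z) has no collider blocking it and no conditioned non-collider, so it is open.
Try {E, Q}:
  P1: blocked at fork node E ∈ conditioning set.
  P2: blocked at fork node E ∈ conditioning set.
  P3: blocked at fork node E ∈ conditioning set.
  P4: blocked at chain node Q ∈ conditioning set.
  P5: blocked at fork node Q ∈ conditioning set.
  P6: blocked at fork node Q ∈ conditioning set.
{E, Q} contains no descendant of A and blocks every backdoor path.
Every element of {E, Q} is needed (dropping E leaves P3 open; dropping Q leaves P5 open), so no proper subset is valid.
Among all size-2 subsets of the eligible variables, only {E, Q} blocks every backdoor path, so it is the unique smallest valid adjustment set.

{E, Q}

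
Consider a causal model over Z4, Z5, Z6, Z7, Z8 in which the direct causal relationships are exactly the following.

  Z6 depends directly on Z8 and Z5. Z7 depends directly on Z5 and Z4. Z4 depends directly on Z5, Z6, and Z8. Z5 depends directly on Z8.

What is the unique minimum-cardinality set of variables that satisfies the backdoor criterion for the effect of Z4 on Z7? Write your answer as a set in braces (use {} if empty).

{Z5}

Variables eligible for adjustment (non-descendants of Z4, excluding Z4 and Z7): {Z5, Z6, Z8}.
Backdoor paths from Z4 to Z7:
  P1: Z4 <- Z8 -> Z5 -> Z7
  P2: Z4 <- Z8 -> Z6 <- Z5 -> Z7
  P3: Z4 <- Z5 -> Z7
  P4: Z4 <- Z6 <- Z8 -> Z5 -> Z7
  P5: Z4 <- Z6 <- Z5 -> Z7
The empty set is not sufficient: P1 (Z4 <- Z8 -> Z5 -> Z7) has no collider blocking it and no conditioned non-collider, so it is open.
Try {Z5}:
  P1: blocked at chain node Z5 ∈ conditioning set.
  P2: blocked at collider Z6 (neither it nor any descendant is in the conditioning set).
  P3: blocked at fork node Z5 ∈ conditioning set.
  P4: blocked at chain node Z5 ∈ conditioning set.
  P5: blocked at fork node Z5 ∈ conditioning set.
{Z5} contains no descendant of Z4 and blocks every backdoor path.
No other singleton works — e.g. {Z8} leaves P3 open — so {Z5} is the unique smallest valid adjustment set.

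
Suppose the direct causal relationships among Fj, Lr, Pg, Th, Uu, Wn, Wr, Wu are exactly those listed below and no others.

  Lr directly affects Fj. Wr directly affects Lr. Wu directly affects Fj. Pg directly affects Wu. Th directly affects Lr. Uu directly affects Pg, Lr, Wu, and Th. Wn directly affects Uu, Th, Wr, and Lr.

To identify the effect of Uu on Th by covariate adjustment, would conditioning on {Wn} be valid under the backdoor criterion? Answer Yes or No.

Backdoor paths from Uu to Th (paths whose first edge points into Uu):
  P1: Uu <- Wn -> Wr -> Lr <- Th
  P2: Uu <- Wn -> Th
  P3: Uu <- Wn -> Lr <- Th
Condition 1 (no descendant of Uu in the set): holds — descendants of Uu are {Fj, Lr, Pg, Th, Wu}; none are in {Wn}.
Condition 2 (every backdoor path blocked by {Wn}):
  P1: blocked at fork node Wn ∈ conditioning set.
  P2: blocked at fork node Wn ∈ conditioning set.
  P3: blocked at fork node Wn ∈ conditioning set.
{Wn} satisfies the backdoor criterion.

Yes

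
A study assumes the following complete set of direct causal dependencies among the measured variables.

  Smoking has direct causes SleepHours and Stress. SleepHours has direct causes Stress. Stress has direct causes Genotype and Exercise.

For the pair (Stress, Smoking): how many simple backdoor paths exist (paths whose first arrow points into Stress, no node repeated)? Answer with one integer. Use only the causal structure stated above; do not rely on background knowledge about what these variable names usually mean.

0

A backdoor path from Stress to Smoking is any simple undirected path whose first edge points into Stress (i.e. leaves Stress via a parent).
Parents of Stress: {Exercise, Genotype}.
No simple path from any parent of Stress reaches Smoking without revisiting Stress, so there are no backdoor paths.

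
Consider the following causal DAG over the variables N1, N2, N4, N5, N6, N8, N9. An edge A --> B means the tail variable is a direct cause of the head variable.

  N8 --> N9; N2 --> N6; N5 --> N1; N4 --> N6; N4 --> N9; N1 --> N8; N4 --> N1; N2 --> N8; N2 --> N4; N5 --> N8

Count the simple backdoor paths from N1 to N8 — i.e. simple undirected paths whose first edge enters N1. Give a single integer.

4

A backdoor path from N1 to N8 is any simple undirected path whose first edge points into N1 (i.e. leaves N1 via a parent).
Parents of N1: {N4, N5}.
Enumerating:
  P1: N1 <- N5 -> N8
  P2: N1 <- N4 <- N2 -> N8
  P3: N1 <- N4 -> N6 <- N2 -> N8
  P4: N1 <- N4 -> N9 <- N8
That exhausts the simple backdoor paths. Count: 4.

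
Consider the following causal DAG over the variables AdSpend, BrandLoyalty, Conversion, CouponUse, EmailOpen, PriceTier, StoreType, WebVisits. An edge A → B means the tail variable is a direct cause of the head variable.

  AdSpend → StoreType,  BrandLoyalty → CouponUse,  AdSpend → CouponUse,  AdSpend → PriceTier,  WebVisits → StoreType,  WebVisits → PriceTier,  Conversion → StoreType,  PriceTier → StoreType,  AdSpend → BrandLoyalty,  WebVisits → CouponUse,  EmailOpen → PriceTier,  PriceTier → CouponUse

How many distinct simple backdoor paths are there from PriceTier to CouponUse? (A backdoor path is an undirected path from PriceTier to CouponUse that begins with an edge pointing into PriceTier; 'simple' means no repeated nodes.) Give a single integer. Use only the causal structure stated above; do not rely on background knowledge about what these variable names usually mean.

6

A backdoor path from PriceTier to CouponUse is any simple undirected path whose first edge points into PriceTier (i.e. leaves PriceTier via a parent).
Parents of PriceTier: {AdSpend, EmailOpen, WebVisits}.
Enumerating:
  P1: PriceTier <- AdSpend -> BrandLoyalty -> CouponUse
  P2: PriceTier <- AdSpend -> StoreType <- WebVisits -> CouponUse
  P3: PriceTier <- AdSpend -> CouponUse
  P4: PriceTier <- WebVisits -> StoreType <- AdSpend -> BrandLoyalty -> CouponUse
  P5: PriceTier <- WebVisits -> StoreType <- AdSpend -> CouponUse
  P6: PriceTier <- WebVisits -> CouponUse
That exhausts the simple backdoor paths. Count: 6.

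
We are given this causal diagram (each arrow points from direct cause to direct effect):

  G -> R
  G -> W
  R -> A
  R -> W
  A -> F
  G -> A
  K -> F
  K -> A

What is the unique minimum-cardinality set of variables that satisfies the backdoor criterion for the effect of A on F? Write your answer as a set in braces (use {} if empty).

Variables eligible for adjustment (non-descendants of A, excluding A and F): {G, K, R, W}.
Backdoor paths from A to F:
  P1: A <- K -> F
The empty set is not sufficient: P1 (A <- K -> F) has no collider blocking it and no conditioned non-collider, so it is open.
Try {K}:
  P1: blocked at fork node K ∈ conditioning set.
{K} contains no descendant of A and blocks every backdoor path.
No other singleton works — e.g. {G} leaves P1 open — so {K} is the unique smallest valid adjustment set.

{K}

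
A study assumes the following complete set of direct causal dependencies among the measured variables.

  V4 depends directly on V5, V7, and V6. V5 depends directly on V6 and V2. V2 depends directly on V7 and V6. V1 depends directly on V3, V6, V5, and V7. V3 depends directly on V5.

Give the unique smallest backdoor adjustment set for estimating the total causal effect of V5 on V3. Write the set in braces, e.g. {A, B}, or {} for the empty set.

{}

Variables eligible for adjustment (non-descendants of V5, excluding V5 and V3): {V2, V6, V7}.
Backdoor paths from V5 to V3:
  P1: V5 <- V6 -> V2 <- V7 -> V1 <- V3
  P2: V5 <- V6 -> V4 <- V7 -> V1 <- V3
  P3: V5 <- V6 -> V1 <- V3
  P4: V5 <- V2 <- V7 -> V4 <- V6 -> V1 <- V3
  P5: V5 <- V2 <- V7 -> V1 <- V3
  P6: V5 <- V2 <- V6 -> V4 <- V7 -> V1 <- V3
  P7: V5 <- V2 <- V6 -> V1 <- V3
Each backdoor path contains an unconditioned collider, so every path is already blocked with the empty conditioning set:
  P1: blocked at collider V2 (neither it nor any descendant is in the conditioning set).
  P2: blocked at collider V4 (neither it nor any descendant is in the conditioning set).
  P3: blocked at collider V1 (neither it nor any descendant is in the conditioning set).
  P4: blocked at collider V4 (neither it nor any descendant is in the conditioning set).
  P5: blocked at collider V1 (neither it nor any descendant is in the conditioning set).
  P6: blocked at collider V4 (neither it nor any descendant is in the conditioning set).
  P7: blocked at collider V1 (neither it nor any descendant is in the conditioning set).
The empty set is therefore the unique smallest valid set.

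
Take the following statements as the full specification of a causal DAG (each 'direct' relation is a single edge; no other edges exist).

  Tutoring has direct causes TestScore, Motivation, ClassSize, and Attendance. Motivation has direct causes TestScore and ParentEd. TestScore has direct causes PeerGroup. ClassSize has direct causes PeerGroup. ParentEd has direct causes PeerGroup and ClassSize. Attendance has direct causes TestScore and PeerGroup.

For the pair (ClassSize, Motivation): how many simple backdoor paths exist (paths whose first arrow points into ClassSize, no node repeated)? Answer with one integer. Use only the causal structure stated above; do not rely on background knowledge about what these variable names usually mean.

A backdoor path from ClassSize to Motivation is any simple undirected path whose first edge points into ClassSize (i.e. leaves ClassSize via a parent).
Parents of ClassSize: {PeerGroup}.
Enumerating:
  P1: ClassSize <- PeerGroup -> TestScore -> Motivation
  P2: ClassSize <- PeerGroup -> TestScore -> Attendance -> Tutoring <- Motivation
  P3: ClassSize <- PeerGroup -> TestScore -> Tutoring <- Motivation
  P4: ClassSize <- PeerGroup -> ParentEd -> Motivation
  P5: ClassSize <- PeerGroup -> Attendance <- TestScore -> Motivation
  P6: ClassSize <- PeerGroup -> Attendance <- TestScore -> Tutoring <- Motivation
  P7: ClassSize <- PeerGroup -> Attendance -> Tutoring <- TestScore -> Motivation
  P8: ClassSize <- PeerGroup -> Attendance -> Tutoring <- Motivation
That exhausts the simple backdoor paths. Count: 8.

8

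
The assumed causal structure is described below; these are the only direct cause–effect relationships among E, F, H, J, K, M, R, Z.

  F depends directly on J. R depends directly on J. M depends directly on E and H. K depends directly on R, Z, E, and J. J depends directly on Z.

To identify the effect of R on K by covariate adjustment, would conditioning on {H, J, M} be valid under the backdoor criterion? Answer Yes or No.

Backdoor paths from R to K (paths whose first edge points into R):
  P1: R <- J <- Z -> K
  P2: R <- J -> K
Condition 1 (no descendant of R in the set): holds — descendants of R are {K}; none are in {H, J, M}.
Condition 2 (every backdoor path blocked by {H, J, M}):
  P1: blocked at chain node J ∈ conditioning set.
  P2: blocked at fork node J ∈ conditioning set.
{H, J, M} satisfies the backdoor criterion.

Yes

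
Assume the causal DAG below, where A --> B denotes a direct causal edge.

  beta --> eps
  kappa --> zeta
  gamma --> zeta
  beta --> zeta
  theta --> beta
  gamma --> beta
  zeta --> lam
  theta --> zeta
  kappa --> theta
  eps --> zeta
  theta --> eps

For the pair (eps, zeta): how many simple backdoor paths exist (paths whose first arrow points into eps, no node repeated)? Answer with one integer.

A backdoor path from eps to zeta is any simple undirected path whose first edge points into eps (i.e. leaves eps via a parent).
Parents of eps: {beta, theta}.
Enumerating:
  P1: eps <- theta <- kappa -> zeta
  P2: eps <- theta -> beta <- gamma -> zeta
  P3: eps <- theta -> beta -> zeta
  P4: eps <- theta -> zeta
  P5: eps <- beta <- theta <- kappa -> zeta
  P6: eps <- beta <- theta -> zeta
  P7: eps <- beta <- gamma -> zeta
  P8: eps <- beta -> zeta
That exhausts the simple backdoor paths. Count: 8.

8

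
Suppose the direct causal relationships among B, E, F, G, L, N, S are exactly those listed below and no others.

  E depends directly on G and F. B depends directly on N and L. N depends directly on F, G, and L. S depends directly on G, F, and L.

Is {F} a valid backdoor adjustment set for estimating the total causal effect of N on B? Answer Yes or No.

No

Backdoor paths from N to B (paths whose first edge points into N):
  P1: N <- L -> B
  P2: N <- F -> E <- G -> S <- L -> B
  P3: N <- F -> S <- L -> B
  P4: N <- G -> E <- F -> S <- L -> B
  P5: N <- G -> S <- L -> B
Condition 1 (no descendant of N in the set): holds — descendants of N are {B}; none are in {F}.
Condition 2 (every backdoor path blocked by {F}):
  P1: open — no interior node is in the conditioning set.
  P2: blocked at fork node F ∈ conditioning set.
  P3: blocked at fork node F ∈ conditioning set.
  P4: blocked at collider E (neither it nor any descendant is in the conditioning set).
  P5: blocked at collider S (neither it nor any descendant is in the conditioning set).
{F} does not satisfy the backdoor criterion.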